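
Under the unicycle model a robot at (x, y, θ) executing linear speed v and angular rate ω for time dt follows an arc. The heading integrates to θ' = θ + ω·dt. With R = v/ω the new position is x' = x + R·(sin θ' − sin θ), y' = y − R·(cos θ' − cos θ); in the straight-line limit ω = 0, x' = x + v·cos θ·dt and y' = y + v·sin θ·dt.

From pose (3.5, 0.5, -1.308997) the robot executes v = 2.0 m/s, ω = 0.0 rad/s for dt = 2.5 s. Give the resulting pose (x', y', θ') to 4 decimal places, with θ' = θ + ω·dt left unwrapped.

(4.7941, -4.3296, -1.3090)

θ' = -1.3090 + 0.0·2.5 = -1.3090
ω = 0 → straight: x' = 3.5 + 2.0·cos(-1.3090)·2.5 = 4.7941
y' = 0.5 + 2.0·sin(-1.3090)·2.5 = -4.3296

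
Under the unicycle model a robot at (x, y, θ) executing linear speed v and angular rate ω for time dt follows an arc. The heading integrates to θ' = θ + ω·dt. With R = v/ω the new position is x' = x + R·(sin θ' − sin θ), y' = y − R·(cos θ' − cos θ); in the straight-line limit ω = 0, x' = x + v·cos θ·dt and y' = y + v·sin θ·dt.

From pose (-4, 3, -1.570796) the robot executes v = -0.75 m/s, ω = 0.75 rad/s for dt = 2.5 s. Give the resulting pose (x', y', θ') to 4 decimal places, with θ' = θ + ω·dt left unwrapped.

(-5.2995, 3.9541, 0.3042)

θ' = -1.5708 + 0.75·2.5 = 0.3042
R = v/ω = -0.75/0.75 = -1.0000
x' = -4 + -1.0000·(sin 0.3042 − sin -1.5708) = -5.2995
y' = 3 − -1.0000·(cos 0.3042 − cos -1.5708) = 3.9541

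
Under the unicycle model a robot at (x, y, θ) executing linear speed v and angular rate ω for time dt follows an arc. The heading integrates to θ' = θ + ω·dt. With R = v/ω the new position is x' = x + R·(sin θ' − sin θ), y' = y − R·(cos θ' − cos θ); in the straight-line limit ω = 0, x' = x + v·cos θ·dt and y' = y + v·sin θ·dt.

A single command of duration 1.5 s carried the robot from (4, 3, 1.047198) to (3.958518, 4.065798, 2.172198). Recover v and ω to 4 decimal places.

v = 0.7500, ω = 0.7500

Δθ = 2.172198 − 1.047198 = 1.125000
ω = Δθ/dt = 1.125000/1.5 = 0.7500
R = −Δy/(cos θ' − cos θ) = 1.0000
v = R·ω = 1.0000·0.7500 = 0.7500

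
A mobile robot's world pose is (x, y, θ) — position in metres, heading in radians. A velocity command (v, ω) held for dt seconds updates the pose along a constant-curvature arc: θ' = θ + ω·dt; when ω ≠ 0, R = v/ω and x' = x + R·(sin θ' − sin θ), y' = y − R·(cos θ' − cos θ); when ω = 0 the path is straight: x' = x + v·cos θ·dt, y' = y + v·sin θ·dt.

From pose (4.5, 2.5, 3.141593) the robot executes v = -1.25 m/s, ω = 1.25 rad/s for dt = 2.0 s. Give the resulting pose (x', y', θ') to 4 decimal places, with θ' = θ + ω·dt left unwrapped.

θ' = 3.1416 + 1.25·2.0 = 5.6416
R = v/ω = -1.25/1.25 = -1.0000
x' = 4.5 + -1.0000·(sin 5.6416 − sin 3.1416) = 5.0985
y' = 2.5 − -1.0000·(cos 5.6416 − cos 3.1416) = 4.3011

(5.0985, 4.3011, 5.6416)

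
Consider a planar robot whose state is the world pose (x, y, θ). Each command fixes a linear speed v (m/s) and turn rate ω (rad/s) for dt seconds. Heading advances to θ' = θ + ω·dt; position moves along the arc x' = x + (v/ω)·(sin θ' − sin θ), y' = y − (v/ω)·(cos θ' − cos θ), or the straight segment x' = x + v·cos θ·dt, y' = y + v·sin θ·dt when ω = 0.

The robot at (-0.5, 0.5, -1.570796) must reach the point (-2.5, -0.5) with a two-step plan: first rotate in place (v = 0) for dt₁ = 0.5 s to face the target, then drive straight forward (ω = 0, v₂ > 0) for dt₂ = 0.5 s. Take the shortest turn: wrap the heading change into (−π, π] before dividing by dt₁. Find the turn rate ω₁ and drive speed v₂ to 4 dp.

ω₁ = -2.2143, v₂ = 4.4721

heading to target = atan2(-0.5−0.5, -2.5−-0.5) = -2.6779
Δθ = wrap(-2.6779 − -1.5708) = -1.1071; ω₁ = Δθ/dt₁ = -2.2143
distance = √((-2.5−-0.5)² + (-0.5−0.5)²) = 2.2361; v₂ = distance/dt₂ = 4.4721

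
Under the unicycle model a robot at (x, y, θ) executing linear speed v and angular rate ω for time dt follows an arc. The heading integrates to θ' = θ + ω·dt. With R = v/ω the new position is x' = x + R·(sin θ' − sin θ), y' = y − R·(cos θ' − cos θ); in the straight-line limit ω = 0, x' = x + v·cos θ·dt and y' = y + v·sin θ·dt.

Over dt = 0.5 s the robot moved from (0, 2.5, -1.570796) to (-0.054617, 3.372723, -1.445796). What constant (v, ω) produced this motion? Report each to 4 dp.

v = -1.7500, ω = 0.2500

Δθ = -1.445796 − -1.570796 = 0.125000
ω = Δθ/dt = 0.125000/0.5 = 0.2500
R = −Δy/(cos θ' − cos θ) = -7.0000
v = R·ω = -7.0000·0.2500 = -1.7500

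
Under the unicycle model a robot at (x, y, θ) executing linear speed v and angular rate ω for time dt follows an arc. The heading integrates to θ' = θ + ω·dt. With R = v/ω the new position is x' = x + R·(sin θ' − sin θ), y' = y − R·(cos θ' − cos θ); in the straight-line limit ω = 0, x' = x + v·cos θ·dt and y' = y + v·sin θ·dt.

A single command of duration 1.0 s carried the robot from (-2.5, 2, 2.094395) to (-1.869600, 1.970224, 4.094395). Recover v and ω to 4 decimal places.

v = -0.7500, ω = 2.0000

Δθ = 4.094395 − 2.094395 = 2.000000
ω = Δθ/dt = 2.000000/1.0 = 2.0000
R = Δx/(sin θ' − sin θ) = -0.3750
v = R·ω = -0.3750·2.0000 = -0.7500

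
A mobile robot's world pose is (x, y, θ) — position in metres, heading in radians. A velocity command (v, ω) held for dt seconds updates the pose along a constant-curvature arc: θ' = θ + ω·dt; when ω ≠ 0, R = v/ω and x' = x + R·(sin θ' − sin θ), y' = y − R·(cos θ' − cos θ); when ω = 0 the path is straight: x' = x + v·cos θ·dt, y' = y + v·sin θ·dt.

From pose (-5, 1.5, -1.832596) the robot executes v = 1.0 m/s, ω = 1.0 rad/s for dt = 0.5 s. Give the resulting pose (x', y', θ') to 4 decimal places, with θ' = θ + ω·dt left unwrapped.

θ' = -1.8326 + 1.0·0.5 = -1.3326
R = v/ω = 1.0/1.0 = 1.0000
x' = -5 + 1.0000·(sin -1.3326 − sin -1.8326) = -5.0058
y' = 1.5 − 1.0000·(cos -1.3326 − cos -1.8326) = 1.0052

(-5.0058, 1.0052, -1.3326)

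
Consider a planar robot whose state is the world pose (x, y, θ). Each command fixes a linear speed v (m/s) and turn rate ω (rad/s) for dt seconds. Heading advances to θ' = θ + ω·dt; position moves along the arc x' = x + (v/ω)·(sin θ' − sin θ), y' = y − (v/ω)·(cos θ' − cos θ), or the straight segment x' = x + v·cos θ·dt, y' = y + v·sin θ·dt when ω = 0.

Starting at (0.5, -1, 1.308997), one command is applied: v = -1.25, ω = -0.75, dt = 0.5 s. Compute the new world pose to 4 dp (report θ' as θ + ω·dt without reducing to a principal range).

θ' = 1.3090 + -0.75·0.5 = 0.9340
R = v/ω = -1.25/-0.75 = 1.6667
x' = 0.5 + 1.6667·(sin 0.9340 − sin 1.3090) = 0.2301
y' = -1 − 1.6667·(cos 0.9340 − cos 1.3090) = -1.5597

(0.2301, -1.5597, 0.9340)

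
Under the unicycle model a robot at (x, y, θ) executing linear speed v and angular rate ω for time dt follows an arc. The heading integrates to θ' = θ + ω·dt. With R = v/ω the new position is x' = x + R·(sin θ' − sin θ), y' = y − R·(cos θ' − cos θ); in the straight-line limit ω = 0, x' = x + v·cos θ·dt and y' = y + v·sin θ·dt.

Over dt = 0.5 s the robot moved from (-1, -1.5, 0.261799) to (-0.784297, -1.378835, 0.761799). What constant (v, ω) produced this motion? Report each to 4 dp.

v = 0.5000, ω = 1.0000

Δθ = 0.761799 − 0.261799 = 0.500000
ω = Δθ/dt = 0.500000/0.5 = 1.0000
R = Δx/(sin θ' − sin θ) = 0.5000
v = R·ω = 0.5000·1.0000 = 0.5000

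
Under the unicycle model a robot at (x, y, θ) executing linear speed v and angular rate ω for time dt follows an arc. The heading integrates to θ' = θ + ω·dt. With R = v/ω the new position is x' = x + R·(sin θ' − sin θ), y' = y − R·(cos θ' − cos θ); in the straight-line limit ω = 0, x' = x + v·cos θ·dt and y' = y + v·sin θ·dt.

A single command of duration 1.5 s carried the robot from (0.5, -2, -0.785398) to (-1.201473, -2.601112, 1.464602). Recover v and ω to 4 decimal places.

v = -1.5000, ω = 1.5000

Δθ = 1.464602 − -0.785398 = 2.250000
ω = Δθ/dt = 2.250000/1.5 = 1.5000
R = Δx/(sin θ' − sin θ) = -1.0000
v = R·ω = -1.0000·1.5000 = -1.5000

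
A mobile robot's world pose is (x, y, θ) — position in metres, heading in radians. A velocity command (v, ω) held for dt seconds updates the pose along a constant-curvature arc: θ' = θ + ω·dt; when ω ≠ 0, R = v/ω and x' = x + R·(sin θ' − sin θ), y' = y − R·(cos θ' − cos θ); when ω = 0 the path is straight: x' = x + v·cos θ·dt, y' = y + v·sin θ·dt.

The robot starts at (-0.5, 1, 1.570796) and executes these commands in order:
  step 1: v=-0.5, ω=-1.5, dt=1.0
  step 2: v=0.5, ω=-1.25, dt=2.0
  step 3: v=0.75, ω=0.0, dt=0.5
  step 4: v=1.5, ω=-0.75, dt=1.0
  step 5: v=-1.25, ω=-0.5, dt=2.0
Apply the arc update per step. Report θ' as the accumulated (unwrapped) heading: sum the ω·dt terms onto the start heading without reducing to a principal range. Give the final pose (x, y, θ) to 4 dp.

(-0.1273, -1.9918, -4.1792)

step 1: θ'=0.0708 (R=0.3333) → pose (-0.8098, 0.6675, 0.0708)
step 2: θ'=-2.4292 (R=-0.4000) → pose (-0.5200, -0.0342, -2.4292)
step 3: θ'=-2.4292 (straight) → pose (-0.8038, -0.2793, -2.4292)
step 4: θ'=-3.1792 (R=-2.0000) → pose (-2.1863, -0.7643, -3.1792)
step 5: θ'=-4.1792 (R=2.5000) → pose (-0.1273, -1.9918, -4.1792)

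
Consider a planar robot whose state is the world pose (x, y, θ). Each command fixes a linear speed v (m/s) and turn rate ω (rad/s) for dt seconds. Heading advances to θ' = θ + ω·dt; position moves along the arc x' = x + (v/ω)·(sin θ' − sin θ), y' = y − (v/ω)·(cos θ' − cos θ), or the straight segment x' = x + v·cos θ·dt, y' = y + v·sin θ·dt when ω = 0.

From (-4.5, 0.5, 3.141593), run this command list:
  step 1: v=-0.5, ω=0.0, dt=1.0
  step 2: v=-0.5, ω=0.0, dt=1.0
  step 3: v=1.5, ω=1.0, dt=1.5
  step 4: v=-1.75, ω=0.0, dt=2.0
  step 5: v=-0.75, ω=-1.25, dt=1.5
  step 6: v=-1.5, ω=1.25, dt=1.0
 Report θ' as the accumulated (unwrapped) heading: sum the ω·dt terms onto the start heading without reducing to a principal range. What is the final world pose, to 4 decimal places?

step 1: θ'=3.1416 (straight) → pose (-4.0000, 0.5000, 3.1416)
step 2: θ'=3.1416 (straight) → pose (-3.5000, 0.5000, 3.1416)
step 3: θ'=4.6416 (R=1.5000) → pose (-4.9962, -0.8939, 4.6416)
step 4: θ'=4.6416 (straight) → pose (-4.7487, 2.5973, 4.6416)
step 5: θ'=2.7666 (R=0.6000) → pose (-3.9304, 3.1132, 2.7666)
step 6: θ'=4.0166 (R=-1.2000) → pose (-2.5698, 3.4606, 4.0166)

(-2.5698, 3.4606, 4.0166)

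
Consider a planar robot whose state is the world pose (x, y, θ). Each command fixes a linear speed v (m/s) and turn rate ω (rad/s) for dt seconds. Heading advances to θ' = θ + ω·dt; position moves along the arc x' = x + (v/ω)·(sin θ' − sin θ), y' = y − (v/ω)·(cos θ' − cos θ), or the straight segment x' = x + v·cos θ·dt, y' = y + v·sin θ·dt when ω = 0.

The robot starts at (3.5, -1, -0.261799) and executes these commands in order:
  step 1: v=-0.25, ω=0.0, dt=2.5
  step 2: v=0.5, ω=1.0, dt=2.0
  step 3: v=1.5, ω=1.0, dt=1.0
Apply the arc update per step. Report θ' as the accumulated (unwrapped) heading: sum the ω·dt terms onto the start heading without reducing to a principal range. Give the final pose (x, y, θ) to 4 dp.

step 1: θ'=-0.2618 (straight) → pose (2.8963, -0.8382, -0.2618)
step 2: θ'=1.7382 (R=0.5000) → pose (3.5187, -0.2720, 1.7382)
step 3: θ'=2.7382 (R=1.5000) → pose (2.6285, 0.8577, 2.7382)

(2.6285, 0.8577, 2.7382)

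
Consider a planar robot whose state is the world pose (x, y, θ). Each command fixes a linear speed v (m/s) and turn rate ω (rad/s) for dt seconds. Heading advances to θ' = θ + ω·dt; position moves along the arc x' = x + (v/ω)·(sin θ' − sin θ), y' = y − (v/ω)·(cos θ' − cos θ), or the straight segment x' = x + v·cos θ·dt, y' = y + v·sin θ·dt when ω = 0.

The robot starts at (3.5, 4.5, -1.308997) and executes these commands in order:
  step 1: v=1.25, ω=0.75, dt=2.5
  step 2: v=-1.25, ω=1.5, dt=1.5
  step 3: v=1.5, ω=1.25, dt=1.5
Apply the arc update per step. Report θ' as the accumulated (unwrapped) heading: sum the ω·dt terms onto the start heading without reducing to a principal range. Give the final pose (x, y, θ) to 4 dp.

(4.6004, 0.9204, 4.6910)

step 1: θ'=0.5660 (R=1.6667) → pose (6.0036, 3.5246, 0.5660)
step 2: θ'=2.8160 (R=-0.8333) → pose (6.1840, 2.0317, 2.8160)
step 3: θ'=4.6910 (R=1.2000) → pose (4.6004, 0.9204, 4.6910)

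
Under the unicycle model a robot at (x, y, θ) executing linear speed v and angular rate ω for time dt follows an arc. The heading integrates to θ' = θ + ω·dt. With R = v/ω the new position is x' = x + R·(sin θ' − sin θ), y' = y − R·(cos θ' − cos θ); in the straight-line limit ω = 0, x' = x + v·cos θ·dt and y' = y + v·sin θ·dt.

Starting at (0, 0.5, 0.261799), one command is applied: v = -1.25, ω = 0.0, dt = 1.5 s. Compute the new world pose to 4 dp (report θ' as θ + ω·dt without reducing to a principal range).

θ' = 0.2618 + 0.0·1.5 = 0.2618
ω = 0 → straight: x' = 0 + -1.25·cos(0.2618)·1.5 = -1.8111
y' = 0.5 + -1.25·sin(0.2618)·1.5 = 0.0147

(-1.8111, 0.0147, 0.2618)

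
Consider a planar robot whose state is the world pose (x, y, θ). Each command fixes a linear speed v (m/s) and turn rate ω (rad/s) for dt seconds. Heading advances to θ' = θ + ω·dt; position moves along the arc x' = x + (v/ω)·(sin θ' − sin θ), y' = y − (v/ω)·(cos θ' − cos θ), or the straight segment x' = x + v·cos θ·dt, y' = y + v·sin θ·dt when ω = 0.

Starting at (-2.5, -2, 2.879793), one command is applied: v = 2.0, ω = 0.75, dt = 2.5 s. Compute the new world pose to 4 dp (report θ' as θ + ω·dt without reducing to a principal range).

(-5.8545, -4.6888, 4.7548)

θ' = 2.8798 + 0.75·2.5 = 4.7548
R = v/ω = 2.0/0.75 = 2.6667
x' = -2.5 + 2.6667·(sin 4.7548 − sin 2.8798) = -5.8545
y' = -2 − 2.6667·(cos 4.7548 − cos 2.8798) = -4.6888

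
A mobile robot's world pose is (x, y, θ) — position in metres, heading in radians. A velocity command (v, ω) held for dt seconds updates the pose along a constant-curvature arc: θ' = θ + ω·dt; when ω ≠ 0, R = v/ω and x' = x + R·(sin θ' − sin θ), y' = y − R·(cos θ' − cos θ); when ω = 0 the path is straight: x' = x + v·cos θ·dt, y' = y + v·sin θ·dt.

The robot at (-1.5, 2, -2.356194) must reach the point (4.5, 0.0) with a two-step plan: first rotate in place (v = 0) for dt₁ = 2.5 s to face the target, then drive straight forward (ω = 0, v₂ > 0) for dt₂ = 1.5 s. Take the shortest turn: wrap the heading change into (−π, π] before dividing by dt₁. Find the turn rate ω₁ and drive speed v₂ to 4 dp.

heading to target = atan2(0−2, 4.5−-1.5) = -0.3218
Δθ = wrap(-0.3218 − -2.3562) = 2.0344; ω₁ = Δθ/dt₁ = 0.8138
distance = √((4.5−-1.5)² + (0−2)²) = 6.3246; v₂ = distance/dt₂ = 4.2164

ω₁ = 0.8138, v₂ = 4.2164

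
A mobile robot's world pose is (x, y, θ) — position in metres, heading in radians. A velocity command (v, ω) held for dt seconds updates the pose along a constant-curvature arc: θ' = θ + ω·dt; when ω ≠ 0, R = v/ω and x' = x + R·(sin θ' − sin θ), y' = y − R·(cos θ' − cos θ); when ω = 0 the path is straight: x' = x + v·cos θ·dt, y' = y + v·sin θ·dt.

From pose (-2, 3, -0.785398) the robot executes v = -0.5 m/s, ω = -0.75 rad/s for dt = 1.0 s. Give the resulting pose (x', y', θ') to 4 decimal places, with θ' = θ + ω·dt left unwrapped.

(-2.1948, 3.4478, -1.5354)

θ' = -0.7854 + -0.75·1.0 = -1.5354
R = v/ω = -0.5/-0.75 = 0.6667
x' = -2 + 0.6667·(sin -1.5354 − sin -0.7854) = -2.1948
y' = 3 − 0.6667·(cos -1.5354 − cos -0.7854) = 3.4478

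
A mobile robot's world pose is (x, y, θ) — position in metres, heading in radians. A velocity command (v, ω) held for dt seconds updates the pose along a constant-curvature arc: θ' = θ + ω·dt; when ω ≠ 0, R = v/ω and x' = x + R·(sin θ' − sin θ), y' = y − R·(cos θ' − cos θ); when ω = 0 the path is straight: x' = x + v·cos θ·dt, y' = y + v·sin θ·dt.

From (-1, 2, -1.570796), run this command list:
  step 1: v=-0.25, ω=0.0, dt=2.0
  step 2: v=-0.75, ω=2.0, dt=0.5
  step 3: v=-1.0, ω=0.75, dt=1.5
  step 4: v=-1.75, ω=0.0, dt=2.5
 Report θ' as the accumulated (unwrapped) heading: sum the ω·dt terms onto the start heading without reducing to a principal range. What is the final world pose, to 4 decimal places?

(-6.3146, 0.5249, 0.5542)

step 1: θ'=-1.5708 (straight) → pose (-1.0000, 2.5000, -1.5708)
step 2: θ'=-0.5708 (R=-0.3750) → pose (-1.1724, 2.8156, -0.5708)
step 3: θ'=0.5542 (R=-1.3333) → pose (-2.5945, 2.8273, 0.5542)
step 4: θ'=0.5542 (straight) → pose (-6.3146, 0.5249, 0.5542)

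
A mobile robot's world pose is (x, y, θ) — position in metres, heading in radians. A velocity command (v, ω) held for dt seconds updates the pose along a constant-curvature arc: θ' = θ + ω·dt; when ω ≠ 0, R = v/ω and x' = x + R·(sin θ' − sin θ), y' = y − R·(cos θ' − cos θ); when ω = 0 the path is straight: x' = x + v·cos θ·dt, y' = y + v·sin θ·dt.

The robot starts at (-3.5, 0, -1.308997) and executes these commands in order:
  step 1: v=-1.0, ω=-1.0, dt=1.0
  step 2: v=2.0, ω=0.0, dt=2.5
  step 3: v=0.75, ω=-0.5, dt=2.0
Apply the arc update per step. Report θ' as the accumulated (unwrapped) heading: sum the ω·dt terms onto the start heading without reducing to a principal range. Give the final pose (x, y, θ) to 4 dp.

step 1: θ'=-2.3090 (R=1.0000) → pose (-3.2738, 0.9318, -2.3090)
step 2: θ'=-2.3090 (straight) → pose (-6.6385, -2.7666, -2.3090)
step 3: θ'=-3.3090 (R=-1.5000) → pose (-7.9980, -3.2362, -3.3090)

(-7.9980, -3.2362, -3.3090)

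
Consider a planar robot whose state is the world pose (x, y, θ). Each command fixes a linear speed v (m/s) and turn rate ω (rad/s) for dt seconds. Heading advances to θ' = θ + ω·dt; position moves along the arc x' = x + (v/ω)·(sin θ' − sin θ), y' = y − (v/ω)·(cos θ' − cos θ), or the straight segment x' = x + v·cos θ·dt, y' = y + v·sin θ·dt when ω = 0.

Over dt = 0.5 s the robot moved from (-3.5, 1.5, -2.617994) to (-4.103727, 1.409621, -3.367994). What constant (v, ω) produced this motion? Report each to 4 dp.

v = 1.2500, ω = -1.5000

Δθ = -3.367994 − -2.617994 = -0.750000
ω = Δθ/dt = -0.750000/0.5 = -1.5000
R = Δx/(sin θ' − sin θ) = -0.8333
v = R·ω = -0.8333·-1.5000 = 1.2500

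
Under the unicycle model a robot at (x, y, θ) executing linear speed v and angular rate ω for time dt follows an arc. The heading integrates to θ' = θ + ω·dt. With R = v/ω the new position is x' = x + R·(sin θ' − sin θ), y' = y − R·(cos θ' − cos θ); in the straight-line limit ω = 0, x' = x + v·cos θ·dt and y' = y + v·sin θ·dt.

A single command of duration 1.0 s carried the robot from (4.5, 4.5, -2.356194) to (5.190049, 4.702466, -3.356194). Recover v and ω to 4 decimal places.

v = -0.7500, ω = -1.0000

Δθ = -3.356194 − -2.356194 = -1.000000
ω = Δθ/dt = -1.000000/1.0 = -1.0000
R = Δx/(sin θ' − sin θ) = 0.7500
v = R·ω = 0.7500·-1.0000 = -0.7500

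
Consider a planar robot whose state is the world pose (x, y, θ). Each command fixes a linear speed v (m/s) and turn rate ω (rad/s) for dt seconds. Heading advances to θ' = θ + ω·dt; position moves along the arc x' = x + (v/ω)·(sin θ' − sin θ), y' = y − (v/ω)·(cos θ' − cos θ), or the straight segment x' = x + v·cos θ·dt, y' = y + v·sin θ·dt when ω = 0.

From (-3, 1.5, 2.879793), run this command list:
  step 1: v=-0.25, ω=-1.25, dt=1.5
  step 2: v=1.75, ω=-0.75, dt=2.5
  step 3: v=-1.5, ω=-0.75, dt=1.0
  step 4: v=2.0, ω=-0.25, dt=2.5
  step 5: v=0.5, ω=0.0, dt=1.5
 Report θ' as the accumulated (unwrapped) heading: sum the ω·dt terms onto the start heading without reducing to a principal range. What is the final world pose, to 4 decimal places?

step 1: θ'=1.0048 (R=0.2000) → pose (-2.8830, 1.1996, 1.0048)
step 2: θ'=-0.8702 (R=-2.3333) → pose (0.8702, 1.4525, -0.8702)
step 3: θ'=-1.6202 (R=2.0000) → pose (0.4016, 2.8406, -1.6202)
step 4: θ'=-2.2452 (R=-8.0000) → pose (-1.3400, -1.7597, -2.2452)
step 5: θ'=-2.2452 (straight) → pose (-1.8084, -2.3456, -2.2452)

(-1.8084, -2.3456, -2.2452)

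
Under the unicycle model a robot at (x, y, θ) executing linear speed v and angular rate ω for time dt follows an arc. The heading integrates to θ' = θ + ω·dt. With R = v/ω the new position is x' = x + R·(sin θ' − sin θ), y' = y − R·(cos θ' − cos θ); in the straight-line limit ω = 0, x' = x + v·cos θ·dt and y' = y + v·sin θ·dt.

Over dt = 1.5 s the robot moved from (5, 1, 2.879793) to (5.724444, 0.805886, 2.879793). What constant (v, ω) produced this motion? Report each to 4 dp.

Δθ = 2.879793 − 2.879793 = 0.000000
ω = Δθ/dt = 0.000000/1.5 = 0.0000
ω = 0 → v = (Δx·cos θ + Δy·sin θ)/dt = -0.5000

v = -0.5000, ω = 0.0000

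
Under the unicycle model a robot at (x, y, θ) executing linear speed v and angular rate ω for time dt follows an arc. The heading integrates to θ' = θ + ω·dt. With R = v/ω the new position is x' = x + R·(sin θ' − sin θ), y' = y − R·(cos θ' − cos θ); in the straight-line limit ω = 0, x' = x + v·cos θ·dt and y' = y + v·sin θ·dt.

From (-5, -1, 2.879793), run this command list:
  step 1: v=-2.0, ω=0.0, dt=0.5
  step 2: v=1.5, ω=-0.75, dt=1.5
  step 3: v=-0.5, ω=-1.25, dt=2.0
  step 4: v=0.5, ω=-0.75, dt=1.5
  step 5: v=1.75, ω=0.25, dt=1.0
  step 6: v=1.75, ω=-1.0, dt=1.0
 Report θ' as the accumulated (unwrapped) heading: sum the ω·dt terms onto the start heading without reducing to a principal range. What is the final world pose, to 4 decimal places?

(-7.1414, -3.8967, -2.6202)

step 1: θ'=2.8798 (straight) → pose (-4.0341, -1.2588, 2.8798)
step 2: θ'=1.7548 (R=-2.0000) → pose (-5.4827, 0.3071, 1.7548)
step 3: θ'=-0.7452 (R=0.4000) → pose (-6.1472, -0.0601, -0.7452)
step 4: θ'=-1.8702 (R=-0.6667) → pose (-5.9622, -0.7467, -1.8702)
step 5: θ'=-1.6202 (R=7.0000) → pose (-6.2651, -2.4656, -1.6202)
step 6: θ'=-2.6202 (R=-1.7500) → pose (-7.1414, -3.8967, -2.6202)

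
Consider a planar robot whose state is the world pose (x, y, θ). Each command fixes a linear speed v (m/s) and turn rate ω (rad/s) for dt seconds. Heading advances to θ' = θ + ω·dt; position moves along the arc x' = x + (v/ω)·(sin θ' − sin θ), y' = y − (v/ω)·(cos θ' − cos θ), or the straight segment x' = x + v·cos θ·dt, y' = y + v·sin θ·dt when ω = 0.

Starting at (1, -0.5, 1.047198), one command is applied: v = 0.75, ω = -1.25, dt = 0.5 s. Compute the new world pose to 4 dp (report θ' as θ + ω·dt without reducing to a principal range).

(1.2738, -0.2527, 0.4222)

θ' = 1.0472 + -1.25·0.5 = 0.4222
R = v/ω = 0.75/-1.25 = -0.6000
x' = 1 + -0.6000·(sin 0.4222 − sin 1.0472) = 1.2738
y' = -0.5 − -0.6000·(cos 0.4222 − cos 1.0472) = -0.2527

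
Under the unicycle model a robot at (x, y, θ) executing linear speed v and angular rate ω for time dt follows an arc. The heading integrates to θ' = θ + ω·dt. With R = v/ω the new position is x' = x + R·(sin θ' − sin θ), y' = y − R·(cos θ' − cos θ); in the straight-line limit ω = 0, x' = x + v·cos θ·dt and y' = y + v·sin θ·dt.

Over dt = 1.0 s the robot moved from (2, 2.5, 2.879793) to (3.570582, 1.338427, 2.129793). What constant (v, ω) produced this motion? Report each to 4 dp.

v = -2.0000, ω = -0.7500

Δθ = 2.129793 − 2.879793 = -0.750000
ω = Δθ/dt = -0.750000/1.0 = -0.7500
R = Δx/(sin θ' − sin θ) = 2.6667
v = R·ω = 2.6667·-0.7500 = -2.0000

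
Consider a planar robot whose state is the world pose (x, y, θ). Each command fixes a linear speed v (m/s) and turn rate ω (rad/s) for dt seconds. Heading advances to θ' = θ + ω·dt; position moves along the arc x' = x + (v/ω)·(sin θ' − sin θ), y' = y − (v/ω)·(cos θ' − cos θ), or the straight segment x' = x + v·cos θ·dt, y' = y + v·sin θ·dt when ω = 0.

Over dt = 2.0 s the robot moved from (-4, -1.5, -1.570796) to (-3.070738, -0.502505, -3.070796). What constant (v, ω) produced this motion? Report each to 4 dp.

Δθ = -3.070796 − -1.570796 = -1.500000
ω = Δθ/dt = -1.500000/2.0 = -0.7500
R = −Δy/(cos θ' − cos θ) = 1.0000
v = R·ω = 1.0000·-0.7500 = -0.7500

v = -0.7500, ω = -0.7500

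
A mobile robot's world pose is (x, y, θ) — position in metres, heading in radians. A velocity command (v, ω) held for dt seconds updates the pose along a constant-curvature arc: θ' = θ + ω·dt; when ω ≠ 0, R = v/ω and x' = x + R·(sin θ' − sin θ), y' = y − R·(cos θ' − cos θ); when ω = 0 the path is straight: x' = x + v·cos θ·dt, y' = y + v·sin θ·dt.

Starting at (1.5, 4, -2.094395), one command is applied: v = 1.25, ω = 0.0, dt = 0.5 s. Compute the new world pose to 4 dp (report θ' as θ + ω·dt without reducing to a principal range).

θ' = -2.0944 + 0.0·0.5 = -2.0944
ω = 0 → straight: x' = 1.5 + 1.25·cos(-2.0944)·0.5 = 1.1875
y' = 4 + 1.25·sin(-2.0944)·0.5 = 3.4587

(1.1875, 3.4587, -2.0944)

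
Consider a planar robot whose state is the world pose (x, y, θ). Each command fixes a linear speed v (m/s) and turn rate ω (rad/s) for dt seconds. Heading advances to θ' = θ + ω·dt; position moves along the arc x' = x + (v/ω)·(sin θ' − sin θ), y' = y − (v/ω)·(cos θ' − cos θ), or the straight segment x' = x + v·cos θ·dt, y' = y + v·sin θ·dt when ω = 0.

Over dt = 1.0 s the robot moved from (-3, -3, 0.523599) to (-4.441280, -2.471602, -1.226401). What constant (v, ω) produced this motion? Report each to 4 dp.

Δθ = -1.226401 − 0.523599 = -1.750000
ω = Δθ/dt = -1.750000/1.0 = -1.7500
R = Δx/(sin θ' − sin θ) = 1.0000
v = R·ω = 1.0000·-1.7500 = -1.7500

v = -1.7500, ω = -1.7500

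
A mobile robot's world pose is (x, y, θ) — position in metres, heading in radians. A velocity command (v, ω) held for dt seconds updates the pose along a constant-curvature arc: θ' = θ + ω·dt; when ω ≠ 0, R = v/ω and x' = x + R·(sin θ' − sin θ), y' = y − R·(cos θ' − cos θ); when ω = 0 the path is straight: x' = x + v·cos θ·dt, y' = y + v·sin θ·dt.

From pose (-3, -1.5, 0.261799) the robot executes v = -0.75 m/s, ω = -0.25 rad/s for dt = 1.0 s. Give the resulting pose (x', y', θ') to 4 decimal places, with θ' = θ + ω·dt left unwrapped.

(-3.7411, -1.6020, 0.0118)

θ' = 0.2618 + -0.25·1.0 = 0.0118
R = v/ω = -0.75/-0.25 = 3.0000
x' = -3 + 3.0000·(sin 0.0118 − sin 0.2618) = -3.7411
y' = -1.5 − 3.0000·(cos 0.0118 − cos 0.2618) = -1.6020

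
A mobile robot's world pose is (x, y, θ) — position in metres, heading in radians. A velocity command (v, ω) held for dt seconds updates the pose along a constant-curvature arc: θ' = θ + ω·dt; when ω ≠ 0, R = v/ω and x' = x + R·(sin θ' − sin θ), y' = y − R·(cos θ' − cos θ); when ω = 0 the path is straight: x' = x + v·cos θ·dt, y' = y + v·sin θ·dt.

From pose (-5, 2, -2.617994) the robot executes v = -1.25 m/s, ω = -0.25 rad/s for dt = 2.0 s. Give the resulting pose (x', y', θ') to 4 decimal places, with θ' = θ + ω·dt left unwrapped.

θ' = -2.6180 + -0.25·2.0 = -3.1180
R = v/ω = -1.25/-0.25 = 5.0000
x' = -5 + 5.0000·(sin -3.1180 − sin -2.6180) = -2.6180
y' = 2 − 5.0000·(cos -3.1180 − cos -2.6180) = 2.6685

(-2.6180, 2.6685, -3.1180)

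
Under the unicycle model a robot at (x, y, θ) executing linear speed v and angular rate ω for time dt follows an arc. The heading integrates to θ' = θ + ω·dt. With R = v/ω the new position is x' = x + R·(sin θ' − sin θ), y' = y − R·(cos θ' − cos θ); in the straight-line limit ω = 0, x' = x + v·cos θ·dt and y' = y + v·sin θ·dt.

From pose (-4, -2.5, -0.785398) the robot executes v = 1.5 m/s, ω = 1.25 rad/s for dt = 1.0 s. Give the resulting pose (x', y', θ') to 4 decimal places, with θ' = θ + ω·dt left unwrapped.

(-2.6138, -2.7243, 0.4646)

θ' = -0.7854 + 1.25·1.0 = 0.4646
R = v/ω = 1.5/1.25 = 1.2000
x' = -4 + 1.2000·(sin 0.4646 − sin -0.7854) = -2.6138
y' = -2.5 − 1.2000·(cos 0.4646 − cos -0.7854) = -2.7243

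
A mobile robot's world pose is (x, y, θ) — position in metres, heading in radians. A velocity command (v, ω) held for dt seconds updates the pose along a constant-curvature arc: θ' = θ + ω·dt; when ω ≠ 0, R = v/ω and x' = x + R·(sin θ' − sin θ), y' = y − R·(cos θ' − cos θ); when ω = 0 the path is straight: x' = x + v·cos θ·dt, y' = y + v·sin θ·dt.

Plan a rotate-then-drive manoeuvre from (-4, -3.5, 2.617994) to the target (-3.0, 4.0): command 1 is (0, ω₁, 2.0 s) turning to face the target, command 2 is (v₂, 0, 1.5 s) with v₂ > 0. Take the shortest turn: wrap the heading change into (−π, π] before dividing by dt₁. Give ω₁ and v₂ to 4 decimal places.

ω₁ = -0.5899, v₂ = 5.0442

heading to target = atan2(4−-3.5, -3−-4) = 1.4382
Δθ = wrap(1.4382 − 2.6180) = -1.1797; ω₁ = Δθ/dt₁ = -0.5899
distance = √((-3−-4)² + (4−-3.5)²) = 7.5664; v₂ = distance/dt₂ = 5.0442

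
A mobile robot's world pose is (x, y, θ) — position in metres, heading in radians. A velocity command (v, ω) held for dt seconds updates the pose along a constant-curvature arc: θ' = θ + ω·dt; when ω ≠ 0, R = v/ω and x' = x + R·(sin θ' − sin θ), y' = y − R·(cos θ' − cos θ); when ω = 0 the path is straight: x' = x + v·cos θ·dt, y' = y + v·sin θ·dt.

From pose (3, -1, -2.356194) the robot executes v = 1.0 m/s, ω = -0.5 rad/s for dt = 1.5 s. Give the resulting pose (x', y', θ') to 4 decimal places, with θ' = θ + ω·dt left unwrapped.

(1.6566, -1.5845, -3.1062)

θ' = -2.3562 + -0.5·1.5 = -3.1062
R = v/ω = 1.0/-0.5 = -2.0000
x' = 3 + -2.0000·(sin -3.1062 − sin -2.3562) = 1.6566
y' = -1 − -2.0000·(cos -3.1062 − cos -2.3562) = -1.5845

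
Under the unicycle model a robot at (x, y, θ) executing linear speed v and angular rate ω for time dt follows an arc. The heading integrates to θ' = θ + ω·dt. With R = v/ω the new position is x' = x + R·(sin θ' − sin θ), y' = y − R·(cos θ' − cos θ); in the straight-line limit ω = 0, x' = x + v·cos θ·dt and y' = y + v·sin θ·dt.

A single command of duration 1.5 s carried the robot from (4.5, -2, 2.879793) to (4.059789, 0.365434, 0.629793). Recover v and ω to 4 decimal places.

v = 2.0000, ω = -1.5000

Δθ = 0.629793 − 2.879793 = -2.250000
ω = Δθ/dt = -2.250000/1.5 = -1.5000
R = −Δy/(cos θ' − cos θ) = -1.3333
v = R·ω = -1.3333·-1.5000 = 2.0000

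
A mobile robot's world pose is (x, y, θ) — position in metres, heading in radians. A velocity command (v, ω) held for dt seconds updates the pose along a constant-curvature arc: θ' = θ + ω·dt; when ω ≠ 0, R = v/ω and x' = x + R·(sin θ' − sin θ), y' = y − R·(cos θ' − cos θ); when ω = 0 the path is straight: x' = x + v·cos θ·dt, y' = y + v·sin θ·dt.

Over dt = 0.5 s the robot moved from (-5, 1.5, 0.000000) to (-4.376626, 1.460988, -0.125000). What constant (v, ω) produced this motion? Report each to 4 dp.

v = 1.2500, ω = -0.2500

Δθ = -0.125000 − 0.000000 = -0.125000
ω = Δθ/dt = -0.125000/0.5 = -0.2500
R = Δx/(sin θ' − sin θ) = -5.0000
v = R·ω = -5.0000·-0.2500 = 1.2500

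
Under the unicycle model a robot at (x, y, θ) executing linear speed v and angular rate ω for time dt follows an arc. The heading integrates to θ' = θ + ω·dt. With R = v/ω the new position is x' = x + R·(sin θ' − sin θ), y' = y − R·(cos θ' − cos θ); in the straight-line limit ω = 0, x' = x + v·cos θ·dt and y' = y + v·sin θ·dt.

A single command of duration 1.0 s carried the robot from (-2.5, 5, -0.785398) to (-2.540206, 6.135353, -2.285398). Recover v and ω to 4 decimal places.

v = -1.2500, ω = -1.5000

Δθ = -2.285398 − -0.785398 = -1.500000
ω = Δθ/dt = -1.500000/1.0 = -1.5000
R = −Δy/(cos θ' − cos θ) = 0.8333
v = R·ω = 0.8333·-1.5000 = -1.2500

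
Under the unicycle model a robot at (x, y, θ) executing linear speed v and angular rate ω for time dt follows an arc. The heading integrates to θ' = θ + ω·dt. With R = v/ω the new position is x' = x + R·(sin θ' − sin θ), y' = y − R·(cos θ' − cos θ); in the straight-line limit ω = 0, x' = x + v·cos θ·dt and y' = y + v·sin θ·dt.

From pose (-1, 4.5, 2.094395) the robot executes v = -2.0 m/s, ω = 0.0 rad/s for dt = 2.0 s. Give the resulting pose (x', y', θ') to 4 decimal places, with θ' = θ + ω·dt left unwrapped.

θ' = 2.0944 + 0.0·2.0 = 2.0944
ω = 0 → straight: x' = -1 + -2.0·cos(2.0944)·2.0 = 1.0000
y' = 4.5 + -2.0·sin(2.0944)·2.0 = 1.0359

(1.0000, 1.0359, 2.0944)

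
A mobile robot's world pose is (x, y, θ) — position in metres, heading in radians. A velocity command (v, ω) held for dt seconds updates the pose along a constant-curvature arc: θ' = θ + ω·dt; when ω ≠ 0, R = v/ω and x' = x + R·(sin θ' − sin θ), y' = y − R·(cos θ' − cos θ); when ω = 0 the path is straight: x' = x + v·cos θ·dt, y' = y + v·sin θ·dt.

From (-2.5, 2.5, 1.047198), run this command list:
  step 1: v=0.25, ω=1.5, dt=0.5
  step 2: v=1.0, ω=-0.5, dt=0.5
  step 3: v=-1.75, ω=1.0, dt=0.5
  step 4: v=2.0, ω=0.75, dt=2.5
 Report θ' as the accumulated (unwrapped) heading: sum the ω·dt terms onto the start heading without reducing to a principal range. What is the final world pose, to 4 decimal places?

(-6.5843, 2.9448, 3.9222)

step 1: θ'=1.7972 (R=0.1667) → pose (-2.4819, 2.6207, 1.7972)
step 2: θ'=1.5472 (R=-2.0000) → pose (-2.5324, 3.1169, 1.5472)
step 3: θ'=2.0472 (R=-1.7500) → pose (-2.3380, 2.2731, 2.0472)
step 4: θ'=3.9222 (R=2.6667) → pose (-6.5843, 2.9448, 3.9222)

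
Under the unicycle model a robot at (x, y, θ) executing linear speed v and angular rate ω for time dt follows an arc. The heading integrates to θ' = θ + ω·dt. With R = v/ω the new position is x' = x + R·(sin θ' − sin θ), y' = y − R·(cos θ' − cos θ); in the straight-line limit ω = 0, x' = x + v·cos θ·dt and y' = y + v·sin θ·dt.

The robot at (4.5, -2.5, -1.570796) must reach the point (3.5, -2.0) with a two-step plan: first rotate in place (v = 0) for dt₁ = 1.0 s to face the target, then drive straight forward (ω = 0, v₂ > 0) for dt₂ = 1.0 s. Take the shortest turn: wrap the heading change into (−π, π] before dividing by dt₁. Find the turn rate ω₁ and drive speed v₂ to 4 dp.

ω₁ = -2.0344, v₂ = 1.1180

heading to target = atan2(-2−-2.5, 3.5−4.5) = 2.6779
Δθ = wrap(2.6779 − -1.5708) = -2.0344; ω₁ = Δθ/dt₁ = -2.0344
distance = √((3.5−4.5)² + (-2−-2.5)²) = 1.1180; v₂ = distance/dt₂ = 1.1180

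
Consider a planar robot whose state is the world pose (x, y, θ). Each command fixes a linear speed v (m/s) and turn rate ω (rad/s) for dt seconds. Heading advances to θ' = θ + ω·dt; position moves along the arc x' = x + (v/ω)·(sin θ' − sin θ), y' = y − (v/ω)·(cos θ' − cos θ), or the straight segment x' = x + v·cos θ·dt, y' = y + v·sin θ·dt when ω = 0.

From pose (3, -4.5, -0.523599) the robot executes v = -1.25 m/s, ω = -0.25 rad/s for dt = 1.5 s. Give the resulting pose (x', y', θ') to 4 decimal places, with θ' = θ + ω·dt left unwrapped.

θ' = -0.5236 + -0.25·1.5 = -0.8986
R = v/ω = -1.25/-0.25 = 5.0000
x' = 3 + 5.0000·(sin -0.8986 − sin -0.5236) = 1.5877
y' = -4.5 − 5.0000·(cos -0.8986 − cos -0.5236) = -3.2834

(1.5877, -3.2834, -0.8986)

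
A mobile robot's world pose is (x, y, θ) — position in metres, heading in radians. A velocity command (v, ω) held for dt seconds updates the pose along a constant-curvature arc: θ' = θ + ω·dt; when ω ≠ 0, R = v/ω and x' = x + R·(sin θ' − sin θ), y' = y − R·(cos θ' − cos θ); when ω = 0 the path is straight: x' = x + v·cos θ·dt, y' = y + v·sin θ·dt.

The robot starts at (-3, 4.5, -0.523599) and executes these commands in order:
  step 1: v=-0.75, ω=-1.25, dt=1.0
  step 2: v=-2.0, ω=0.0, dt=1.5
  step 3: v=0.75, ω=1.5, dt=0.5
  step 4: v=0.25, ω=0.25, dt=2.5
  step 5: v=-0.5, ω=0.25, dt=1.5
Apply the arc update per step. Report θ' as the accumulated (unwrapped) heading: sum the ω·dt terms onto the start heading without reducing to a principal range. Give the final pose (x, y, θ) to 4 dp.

(-2.8839, 7.4730, -0.0236)

step 1: θ'=-1.7736 (R=0.6000) → pose (-3.2877, 5.1405, -1.7736)
step 2: θ'=-1.7736 (straight) → pose (-2.6835, 8.0790, -1.7736)
step 3: θ'=-1.0236 (R=0.5000) → pose (-2.6207, 7.7181, -1.0236)
step 4: θ'=-0.3986 (R=1.0000) → pose (-2.1548, 7.3168, -0.3986)
step 5: θ'=-0.0236 (R=-2.0000) → pose (-2.8839, 7.4730, -0.0236)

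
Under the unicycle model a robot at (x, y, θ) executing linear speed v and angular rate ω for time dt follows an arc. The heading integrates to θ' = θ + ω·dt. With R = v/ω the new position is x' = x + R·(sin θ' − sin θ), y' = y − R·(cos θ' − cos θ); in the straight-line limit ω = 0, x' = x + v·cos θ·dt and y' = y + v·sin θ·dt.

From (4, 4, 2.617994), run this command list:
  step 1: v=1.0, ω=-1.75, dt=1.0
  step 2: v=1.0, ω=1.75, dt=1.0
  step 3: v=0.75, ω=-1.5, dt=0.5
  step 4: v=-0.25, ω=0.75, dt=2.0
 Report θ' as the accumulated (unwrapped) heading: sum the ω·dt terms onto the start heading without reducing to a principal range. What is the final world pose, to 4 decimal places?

step 1: θ'=0.8680 (R=-0.5714) → pose (3.8497, 4.8642, 0.8680)
step 2: θ'=2.6180 (R=0.5714) → pose (3.6994, 5.7284, 2.6180)
step 3: θ'=1.8680 (R=-0.5000) → pose (3.4713, 6.0150, 1.8680)
step 4: θ'=3.3680 (R=-0.3333) → pose (3.8649, 5.7878, 3.3680)

(3.8649, 5.7878, 3.3680)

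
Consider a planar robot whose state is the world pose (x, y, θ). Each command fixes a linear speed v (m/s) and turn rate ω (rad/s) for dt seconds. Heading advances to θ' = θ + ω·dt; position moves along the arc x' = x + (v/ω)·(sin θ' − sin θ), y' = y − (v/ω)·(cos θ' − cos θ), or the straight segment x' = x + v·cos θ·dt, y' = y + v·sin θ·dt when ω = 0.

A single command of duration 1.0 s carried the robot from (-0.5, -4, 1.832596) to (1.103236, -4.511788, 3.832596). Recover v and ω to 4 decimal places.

Δθ = 3.832596 − 1.832596 = 2.000000
ω = Δθ/dt = 2.000000/1.0 = 2.0000
R = Δx/(sin θ' − sin θ) = -1.0000
v = R·ω = -1.0000·2.0000 = -2.0000

v = -2.0000, ω = 2.0000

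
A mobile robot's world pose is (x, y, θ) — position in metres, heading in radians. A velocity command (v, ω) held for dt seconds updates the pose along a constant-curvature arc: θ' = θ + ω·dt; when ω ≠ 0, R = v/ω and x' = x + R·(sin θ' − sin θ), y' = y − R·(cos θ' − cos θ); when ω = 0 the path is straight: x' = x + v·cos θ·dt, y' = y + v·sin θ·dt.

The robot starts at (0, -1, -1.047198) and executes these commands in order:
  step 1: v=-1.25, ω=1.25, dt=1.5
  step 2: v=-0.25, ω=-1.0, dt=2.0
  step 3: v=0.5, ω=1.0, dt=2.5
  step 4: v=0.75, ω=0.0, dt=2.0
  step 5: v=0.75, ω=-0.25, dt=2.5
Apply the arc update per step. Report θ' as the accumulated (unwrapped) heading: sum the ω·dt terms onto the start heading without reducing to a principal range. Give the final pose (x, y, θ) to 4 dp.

(0.2628, 2.3456, 0.7028)

step 1: θ'=0.8278 (R=-1.0000) → pose (-1.6025, -0.8235, 0.8278)
step 2: θ'=-1.1722 (R=0.2500) → pose (-2.0170, -0.7514, -1.1722)
step 3: θ'=1.3278 (R=0.5000) → pose (-1.0709, -0.6777, 1.3278)
step 4: θ'=1.3278 (straight) → pose (-0.7100, 0.7783, 1.3278)
step 5: θ'=0.7028 (R=-3.0000) → pose (0.2628, 2.3456, 0.7028)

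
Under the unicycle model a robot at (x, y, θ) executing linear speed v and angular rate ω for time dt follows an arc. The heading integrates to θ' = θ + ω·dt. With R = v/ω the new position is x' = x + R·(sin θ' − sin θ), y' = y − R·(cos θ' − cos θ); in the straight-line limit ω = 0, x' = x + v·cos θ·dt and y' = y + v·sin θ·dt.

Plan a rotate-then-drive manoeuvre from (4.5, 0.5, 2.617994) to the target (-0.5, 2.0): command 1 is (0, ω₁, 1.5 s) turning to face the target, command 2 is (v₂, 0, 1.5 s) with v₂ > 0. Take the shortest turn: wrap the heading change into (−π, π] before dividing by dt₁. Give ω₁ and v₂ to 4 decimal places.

heading to target = atan2(2−0.5, -0.5−4.5) = 2.8501
Δθ = wrap(2.8501 − 2.6180) = 0.2321; ω₁ = Δθ/dt₁ = 0.1548
distance = √((-0.5−4.5)² + (2−0.5)²) = 5.2202; v₂ = distance/dt₂ = 3.4801

ω₁ = 0.1548, v₂ = 3.4801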